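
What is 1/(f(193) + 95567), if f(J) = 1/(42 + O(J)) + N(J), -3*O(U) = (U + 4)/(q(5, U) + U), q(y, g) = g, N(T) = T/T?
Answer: 48439/4629219510 ≈ 1.0464e-5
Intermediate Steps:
N(T) = 1
O(U) = -(4 + U)/(6*U) (O(U) = -(U + 4)/(3*(U + U)) = -(4 + U)/(3*(2*U)) = -(4 + U)*1/(2*U)/3 = -(4 + U)/(6*U))
f(J) = 1 + 1/(42 + (-4 - J)/(6*J)) (f(J) = 1/(42 + (-4 - J)/(6*J)) + 1 = 1 + 1/(42 + (-4 - J)/(6*J)))
1/(f(193) + 95567) = 1/((4 - 257*193)/(4 - 251*193) + 95567) = 1/((4 - 49601)/(4 - 48443) + 95567) = 1/(-49597/(-48439) + 95567) = 1/(-1/48439*(-49597) + 95567) = 1/(49597/48439 + 95567) = 1/(4629219510/48439) = 48439/4629219510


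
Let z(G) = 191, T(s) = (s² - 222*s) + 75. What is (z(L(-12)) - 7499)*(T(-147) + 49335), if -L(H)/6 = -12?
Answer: -757496124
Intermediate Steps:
T(s) = 75 + s² - 222*s
L(H) = 72 (L(H) = -6*(-12) = 72)
(z(L(-12)) - 7499)*(T(-147) + 49335) = (191 - 7499)*((75 + (-147)² - 222*(-147)) + 49335) = -7308*((75 + 21609 + 32634) + 49335) = -7308*(54318 + 49335) = -7308*103653 = -757496124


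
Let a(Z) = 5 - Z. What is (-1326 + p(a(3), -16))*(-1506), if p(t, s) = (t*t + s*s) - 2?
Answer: 1608408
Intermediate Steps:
p(t, s) = -2 + s² + t² (p(t, s) = (t² + s²) - 2 = (s² + t²) - 2 = -2 + s² + t²)
(-1326 + p(a(3), -16))*(-1506) = (-1326 + (-2 + (-16)² + (5 - 1*3)²))*(-1506) = (-1326 + (-2 + 256 + (5 - 3)²))*(-1506) = (-1326 + (-2 + 256 + 2²))*(-1506) = (-1326 + (-2 + 256 + 4))*(-1506) = (-1326 + 258)*(-1506) = -1068*(-1506) = 1608408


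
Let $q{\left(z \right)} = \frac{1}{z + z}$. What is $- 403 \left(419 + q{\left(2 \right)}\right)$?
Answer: $- \frac{675831}{4} \approx -1.6896 \cdot 10^{5}$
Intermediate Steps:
$q{\left(z \right)} = \frac{1}{2 z}$
$- 403 \left(419 + q{\left(2 \right)}\right) = - 403 \left(419 + \frac{1}{2 \cdot 2}\right) = - 403 \left(419 + \frac{1}{2} \cdot \frac{1}{2}\right) = - 403 \left(419 + \frac{1}{4}\right) = \left(-403\right) \frac{1677}{4} = - \frac{675831}{4}$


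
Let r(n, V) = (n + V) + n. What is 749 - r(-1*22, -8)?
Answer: 801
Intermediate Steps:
r(n, V) = V + 2*n (r(n, V) = (V + n) + n = V + 2*n)
749 - r(-1*22, -8) = 749 - (-8 + 2*(-1*22)) = 749 - (-8 + 2*(-22)) = 749 - (-8 - 44) = 749 - 1*(-52) = 749 + 52 = 801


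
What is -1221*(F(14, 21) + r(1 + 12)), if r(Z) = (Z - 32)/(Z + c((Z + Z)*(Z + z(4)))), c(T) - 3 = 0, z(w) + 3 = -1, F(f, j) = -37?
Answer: 746031/16 ≈ 46627.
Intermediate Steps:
z(w) = -4 (z(w) = -3 - 1 = -4)
c(T) = 3 (c(T) = 3 + 0 = 3)
r(Z) = (-32 + Z)/(3 + Z) (r(Z) = (Z - 32)/(Z + 3) = (-32 + Z)/(3 + Z))
-1221*(F(14, 21) + r(1 + 12)) = -1221*(-37 + (-32 + (1 + 12))/(3 + (1 + 12))) = -1221*(-37 + (-32 + 13)/(3 + 13)) = -1221*(-37 - 19/16) = -1221*(-611/16) = 746031/16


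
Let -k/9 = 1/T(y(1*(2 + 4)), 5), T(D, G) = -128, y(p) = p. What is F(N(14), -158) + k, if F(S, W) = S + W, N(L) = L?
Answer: -18423/128 ≈ -143.93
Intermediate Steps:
k = 9/128 (k = -9/(-128) = -9*(-1/128) = 9/128 ≈ 0.070313)
F(N(14), -158) + k = (14 - 158) + 9/128 = -144 + 9/128 = -18423/128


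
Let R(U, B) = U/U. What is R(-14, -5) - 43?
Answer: -42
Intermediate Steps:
R(U, B) = 1
R(-14, -5) - 43 = 1 - 43 = -42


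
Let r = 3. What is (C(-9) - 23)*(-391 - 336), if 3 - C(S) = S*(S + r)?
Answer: 53798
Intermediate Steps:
C(S) = 3 - S*(3 + S) (C(S) = 3 - S*(S + 3) = 3 - S*(3 + S))
(C(-9) - 23)*(-391 - 336) = ((3 - 1*(-9)² - 3*(-9)) - 23)*(-391 - 336) = ((3 - 1*81 + 27) - 23)*(-727) = ((3 - 81 + 27) - 23)*(-727) = (-51 - 23)*(-727) = -74*(-727) = 53798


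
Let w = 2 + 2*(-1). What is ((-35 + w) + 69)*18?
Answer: 612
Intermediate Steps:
w = 0 (w = 2 - 2 = 0)
((-35 + w) + 69)*18 = ((-35 + 0) + 69)*18 = (-35 + 69)*18 = 34*18 = 612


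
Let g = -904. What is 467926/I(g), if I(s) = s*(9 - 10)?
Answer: 233963/452 ≈ 517.62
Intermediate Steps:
I(s) = -s (I(s) = s*(-1) = -s)
467926/I(g) = 467926/((-1*(-904))) = 467926/904 = 467926*(1/904) = 233963/452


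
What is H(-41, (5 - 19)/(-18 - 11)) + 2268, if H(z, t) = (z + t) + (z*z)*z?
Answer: -1934112/29 ≈ -66694.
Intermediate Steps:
H(z, t) = t + z + z³ (H(z, t) = (t + z) + z²*z = (t + z) + z³ = t + z + z³)
H(-41, (5 - 19)/(-18 - 11)) + 2268 = ((5 - 19)/(-18 - 11) - 41 + (-41)³) + 2268 = (-14/(-29) - 41 - 68921) + 2268 = (-14*(-1/29) - 41 - 68921) + 2268 = (14/29 - 41 - 68921) + 2268 = -1999884/29 + 2268 = -1934112/29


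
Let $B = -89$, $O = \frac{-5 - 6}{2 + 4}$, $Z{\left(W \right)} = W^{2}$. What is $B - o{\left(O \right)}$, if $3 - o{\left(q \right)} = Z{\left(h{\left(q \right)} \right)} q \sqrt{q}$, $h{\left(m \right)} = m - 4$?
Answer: $-92 - \frac{13475 i \sqrt{66}}{1296} \approx -92.0 - 84.469 i$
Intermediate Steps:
$h{\left(m \right)} = -4 + m$ ($h{\left(m \right)} = m - 4 = -4 + m$)
$O = - \frac{11}{6} \approx -1.8333$
$o{\left(q \right)} = 3 - q^{\frac{3}{2}} \left(-4 + q\right)^{2}$ ($o{\left(q \right)} = 3 - \left(-4 + q\right)^{2} q \sqrt{q} = 3 - \left(-4 + q\right)^{2} q^{\frac{3}{2}} = 3 - q^{\frac{3}{2}} \left(-4 + q\right)^{2}$)
$B - o{\left(O \right)} = -89 - \left(3 - \left(- \frac{11}{6}\right)^{\frac{3}{2}} \left(-4 - \frac{11}{6}\right)^{2}\right) = -89 - \left(3 - - \frac{11 i \sqrt{66}}{36} \left(- \frac{35}{6}\right)^{2}\right) = -89 - \left(3 - - \frac{11 i \sqrt{66}}{36} \cdot \frac{1225}{36}\right) = -89 - \left(3 + \frac{13475 i \sqrt{66}}{1296}\right) = -92 - \frac{13475 i \sqrt{66}}{1296}$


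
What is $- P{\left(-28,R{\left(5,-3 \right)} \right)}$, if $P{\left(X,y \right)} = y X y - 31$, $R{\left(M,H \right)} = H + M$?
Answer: $143$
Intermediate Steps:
$P{\left(X,y \right)} = -31 + X y^{2}$ ($P{\left(X,y \right)} = X y y - 31 = X y^{2} - 31 = -31 + X y^{2}$)
$- P{\left(-28,R{\left(5,-3 \right)} \right)} = - (-31 - 28 \left(-3 + 5\right)^{2}) = - (-31 - 28 \cdot 2^{2}) = - (-31 - 112) = \left(-1\right) \left(-143\right) = 143$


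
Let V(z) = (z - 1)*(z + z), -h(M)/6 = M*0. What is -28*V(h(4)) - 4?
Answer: -4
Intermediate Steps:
h(M) = 0 (h(M) = -6*M*0 = -6*0 = 0)
V(z) = 2*z*(-1 + z) (V(z) = (-1 + z)*(2*z) = 2*z*(-1 + z))
-28*V(h(4)) - 4 = -56*0*(-1 + 0) - 4 = -56*0*(-1) - 4 = -28*0 - 4 = 0 - 4 = -4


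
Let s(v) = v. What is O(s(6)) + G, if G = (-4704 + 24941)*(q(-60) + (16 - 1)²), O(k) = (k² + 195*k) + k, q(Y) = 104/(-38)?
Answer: 85483879/19 ≈ 4.4992e+6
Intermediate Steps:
q(Y) = -52/19 (q(Y) = 104*(-1/38) = -52/19)
O(k) = k² + 196*k
G = 85460851/19 (G = (-4704 + 24941)*(-52/19 + (16 - 1)²) = 20237*(-52/19 + 15²) = 20237*(-52/19 + 225) = 20237*(4223/19) = 85460851/19 ≈ 4.4979e+6)
O(s(6)) + G = 6*(196 + 6) + 85460851/19 = 6*202 + 85460851/19 = 1212 + 85460851/19 = 85483879/19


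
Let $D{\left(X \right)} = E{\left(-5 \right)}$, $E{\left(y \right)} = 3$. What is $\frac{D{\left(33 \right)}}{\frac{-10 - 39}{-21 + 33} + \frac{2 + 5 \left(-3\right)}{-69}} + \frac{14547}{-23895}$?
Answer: $- \frac{2361539}{1712475} \approx -1.379$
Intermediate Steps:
$D{\left(X \right)} = 3$
$\frac{D{\left(33 \right)}}{\frac{-10 - 39}{-21 + 33} + \frac{2 + 5 \left(-3\right)}{-69}} + \frac{14547}{-23895} = \frac{3}{\frac{-10 - 39}{-21 + 33} + \frac{2 + 5 \left(-3\right)}{-69}} + \frac{14547}{-23895} = \frac{3}{- \frac{49}{12} - \frac{2 - 15}{69}} + 14547 \left(- \frac{1}{23895}\right) = \frac{3}{\left(-49\right) \frac{1}{12} - - \frac{13}{69}} - \frac{4849}{7965} = \frac{3}{- \frac{49}{12} + \frac{13}{69}} - \frac{4849}{7965} = \frac{3}{- \frac{1075}{276}} - \frac{4849}{7965} = 3 \left(- \frac{276}{1075}\right) - \frac{4849}{7965} = - \frac{828}{1075} - \frac{4849}{7965} = - \frac{2361539}{1712475}$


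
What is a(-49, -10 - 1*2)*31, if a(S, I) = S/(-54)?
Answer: 1519/54 ≈ 28.130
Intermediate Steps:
a(S, I) = -S/54 (a(S, I) = S*(-1/54) = -S/54)
a(-49, -10 - 1*2)*31 = -1/54*(-49)*31 = (49/54)*31 = 1519/54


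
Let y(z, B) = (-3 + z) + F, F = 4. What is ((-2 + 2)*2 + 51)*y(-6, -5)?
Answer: -255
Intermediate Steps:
y(z, B) = 1 + z (y(z, B) = (-3 + z) + 4 = 1 + z)
((-2 + 2)*2 + 51)*y(-6, -5) = ((-2 + 2)*2 + 51)*(1 - 6) = (0*2 + 51)*(-5) = (0 + 51)*(-5) = 51*(-5) = -255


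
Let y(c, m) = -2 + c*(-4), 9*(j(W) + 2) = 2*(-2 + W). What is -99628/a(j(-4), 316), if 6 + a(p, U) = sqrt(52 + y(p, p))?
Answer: -896652/41 - 49814*sqrt(570)/41 ≈ -50877.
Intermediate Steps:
j(W) = -22/9 + 2*W/9 (j(W) = -2 + (2*(-2 + W))/9 = -2 + (-4 + 2*W)/9 = -2 + (-4/9 + 2*W/9) = -22/9 + 2*W/9)
y(c, m) = -2 - 4*c
a(p, U) = -6 + sqrt(50 - 4*p) (a(p, U) = -6 + sqrt(52 + (-2 - 4*p)) = -6 + sqrt(50 - 4*p))
-99628/a(j(-4), 316) = -99628/(-6 + sqrt(50 - 4*(-22/9 + (2/9)*(-4)))) = -99628/(-6 + sqrt(50 - 4*(-22/9 - 8/9))) = -99628/(-6 + sqrt(50 - 4*(-10/3))) = -99628/(-6 + sqrt(50 + 40/3)) = -99628/(-6 + sqrt(190/3)) = -99628/(-6 + sqrt(570)/3)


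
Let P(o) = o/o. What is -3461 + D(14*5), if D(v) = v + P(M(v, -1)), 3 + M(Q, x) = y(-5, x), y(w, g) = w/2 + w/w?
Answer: -3390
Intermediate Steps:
y(w, g) = 1 + w/2 (y(w, g) = w*(½) + 1 = w/2 + 1 = 1 + w/2)
M(Q, x) = -9/2 (M(Q, x) = -3 + (1 + (½)*(-5)) = -3 + (1 - 5/2) = -3 - 3/2 = -9/2)
P(o) = 1
D(v) = 1 + v (D(v) = v + 1 = 1 + v)
-3461 + D(14*5) = -3461 + (1 + 14*5) = -3461 + (1 + 70) = -3461 + 71 = -3390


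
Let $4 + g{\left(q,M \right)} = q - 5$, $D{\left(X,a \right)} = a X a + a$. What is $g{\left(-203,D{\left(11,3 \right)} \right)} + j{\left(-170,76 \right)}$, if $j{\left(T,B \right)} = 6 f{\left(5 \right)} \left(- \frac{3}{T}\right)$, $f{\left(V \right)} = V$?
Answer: $- \frac{3595}{17} \approx -211.47$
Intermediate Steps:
$D{\left(X,a \right)} = a + X a^{2}$ ($D{\left(X,a \right)} = X a a + a = X a^{2} + a = a + X a^{2}$)
$g{\left(q,M \right)} = -9 + q$ ($g{\left(q,M \right)} = -4 + \left(q - 5\right) = -4 + \left(-5 + q\right) = -9 + q$)
$j{\left(T,B \right)} = - \frac{90}{T}$ ($j{\left(T,B \right)} = 6 \cdot 5 \left(- \frac{3}{T}\right) = 30 \left(- \frac{3}{T}\right) = - \frac{90}{T}$)
$g{\left(-203,D{\left(11,3 \right)} \right)} + j{\left(-170,76 \right)} = \left(-9 - 203\right) - \frac{90}{-170} = -212 - - \frac{9}{17} = -212 + \frac{9}{17} = - \frac{3595}{17}$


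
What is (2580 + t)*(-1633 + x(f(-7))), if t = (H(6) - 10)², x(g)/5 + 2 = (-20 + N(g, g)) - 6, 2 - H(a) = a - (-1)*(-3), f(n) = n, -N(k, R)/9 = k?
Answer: -3938058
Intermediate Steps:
N(k, R) = -9*k
H(a) = 5 - a (H(a) = 2 - (a - (-1)*(-3)) = 2 - (a - 1*3) = 2 - (a - 3) = 2 - (-3 + a) = 2 + (3 - a) = 5 - a)
x(g) = -140 - 45*g (x(g) = -10 + 5*((-20 - 9*g) - 6) = -10 + 5*(-26 - 9*g) = -10 + (-130 - 45*g) = -140 - 45*g)
t = 121 (t = ((5 - 1*6) - 10)² = ((5 - 6) - 10)² = (-1 - 10)² = (-11)² = 121)
(2580 + t)*(-1633 + x(f(-7))) = (2580 + 121)*(-1633 + (-140 - 45*(-7))) = 2701*(-1633 + (-140 + 315)) = 2701*(-1633 + 175) = 2701*(-1458) = -3938058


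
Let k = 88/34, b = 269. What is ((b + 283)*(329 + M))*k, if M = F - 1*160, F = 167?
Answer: 8160768/17 ≈ 4.8005e+5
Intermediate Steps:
M = 7 (M = 167 - 1*160 = 167 - 160 = 7)
k = 44/17 (k = 88*(1/34) = 44/17 ≈ 2.5882)
((b + 283)*(329 + M))*k = ((269 + 283)*(329 + 7))*(44/17) = (552*336)*(44/17) = 185472*(44/17) = 8160768/17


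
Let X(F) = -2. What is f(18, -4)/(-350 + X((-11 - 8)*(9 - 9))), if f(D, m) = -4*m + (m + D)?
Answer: -15/176 ≈ -0.085227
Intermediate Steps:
f(D, m) = D - 3*m (f(D, m) = -4*m + (D + m) = D - 3*m)
f(18, -4)/(-350 + X((-11 - 8)*(9 - 9))) = (18 - 3*(-4))/(-350 - 2) = (18 + 12)/(-352) = 30*(-1/352) = -15/176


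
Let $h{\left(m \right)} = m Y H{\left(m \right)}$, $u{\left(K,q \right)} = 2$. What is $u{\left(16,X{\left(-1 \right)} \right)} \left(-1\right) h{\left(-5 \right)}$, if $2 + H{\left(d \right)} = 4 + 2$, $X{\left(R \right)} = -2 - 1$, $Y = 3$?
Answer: $120$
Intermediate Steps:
$X{\left(R \right)} = -3$ ($X{\left(R \right)} = -2 - 1 = -3$)
$H{\left(d \right)} = 4$ ($H{\left(d \right)} = -2 + \left(4 + 2\right) = -2 + 6 = 4$)
$h{\left(m \right)} = 12 m$ ($h{\left(m \right)} = m 3 \cdot 4 = 3 m 4 = 12 m$)
$u{\left(16,X{\left(-1 \right)} \right)} \left(-1\right) h{\left(-5 \right)} = 2 \left(-1\right) 12 \left(-5\right) = \left(-2\right) \left(-60\right) = 120$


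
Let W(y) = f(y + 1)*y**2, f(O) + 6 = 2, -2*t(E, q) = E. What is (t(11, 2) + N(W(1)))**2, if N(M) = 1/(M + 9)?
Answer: 2809/100 ≈ 28.090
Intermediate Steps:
t(E, q) = -E/2
f(O) = -4 (f(O) = -6 + 2 = -4)
W(y) = -4*y**2
N(M) = 1/(9 + M)
(t(11, 2) + N(W(1)))**2 = (-1/2*11 + 1/(9 - 4*1**2))**2 = (-11/2 + 1/(9 - 4*1))**2 = (-11/2 + 1/(9 - 4))**2 = (-11/2 + 1/5)**2 = (-53/10)**2 = 2809/100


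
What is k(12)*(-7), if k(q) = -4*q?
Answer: 336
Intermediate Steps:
k(12)*(-7) = -4*12*(-7) = -48*(-7) = 336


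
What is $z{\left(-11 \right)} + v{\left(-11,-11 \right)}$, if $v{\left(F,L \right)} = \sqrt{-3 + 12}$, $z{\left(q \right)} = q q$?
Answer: $124$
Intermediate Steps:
$z{\left(q \right)} = q^{2}$
$v{\left(F,L \right)} = 3$ ($v{\left(F,L \right)} = \sqrt{9} = 3$)
$z{\left(-11 \right)} + v{\left(-11,-11 \right)} = \left(-11\right)^{2} + 3 = 121 + 3 = 124$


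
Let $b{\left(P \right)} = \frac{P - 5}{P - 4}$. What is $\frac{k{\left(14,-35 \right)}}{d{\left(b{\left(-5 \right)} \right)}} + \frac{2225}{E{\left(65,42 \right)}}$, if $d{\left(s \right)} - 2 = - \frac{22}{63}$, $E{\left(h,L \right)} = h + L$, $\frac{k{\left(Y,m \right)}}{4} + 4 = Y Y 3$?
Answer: $\frac{1997297}{1391} \approx 1435.9$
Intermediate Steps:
$k{\left(Y,m \right)} = -16 + 12 Y^{2}$ ($k{\left(Y,m \right)} = -16 + 4 Y Y 3 = -16 + 4 Y^{2} \cdot 3 = -16 + 4 \cdot 3 Y^{2} = -16 + 12 Y^{2}$)
$b{\left(P \right)} = \frac{-5 + P}{-4 + P}$
$E{\left(h,L \right)} = L + h$
$d{\left(s \right)} = \frac{104}{63}$ ($d{\left(s \right)} = 2 - \frac{22}{63} = \frac{104}{63}$)
$\frac{k{\left(14,-35 \right)}}{d{\left(b{\left(-5 \right)} \right)}} + \frac{2225}{E{\left(65,42 \right)}} = \frac{-16 + 12 \cdot 14^{2}}{\frac{104}{63}} + \frac{2225}{42 + 65} = \left(-16 + 12 \cdot 196\right) \frac{63}{104} + \frac{2225}{107} = \left(-16 + 2352\right) \frac{63}{104} + 2225 \cdot \frac{1}{107} = 2336 \cdot \frac{63}{104} + \frac{2225}{107} = \frac{18396}{13} + \frac{2225}{107} = \frac{1997297}{1391}$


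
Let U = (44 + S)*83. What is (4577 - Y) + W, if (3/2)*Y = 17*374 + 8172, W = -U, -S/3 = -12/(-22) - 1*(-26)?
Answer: -71011/33 ≈ -2151.8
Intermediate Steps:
S = -876/11 (S = -3*(-12/(-22) - 1*(-26)) = -3*(-12*(-1/22) + 26) = -3*(6/11 + 26) = -3*292/11 = -876/11 ≈ -79.636)
U = -32536/11 (U = (44 - 876/11)*83 = -392/11*83 = -32536/11 ≈ -2957.8)
W = 32536/11 (W = -1*(-32536/11) = 32536/11 ≈ 2957.8)
Y = 29060/3 (Y = 2*(17*374 + 8172)/3 = 2*(6358 + 8172)/3 = (⅔)*14530 = 29060/3 ≈ 9686.7)
(4577 - Y) + W = (4577 - 1*29060/3) + 32536/11 = (4577 - 29060/3) + 32536/11 = -15329/3 + 32536/11 = -71011/33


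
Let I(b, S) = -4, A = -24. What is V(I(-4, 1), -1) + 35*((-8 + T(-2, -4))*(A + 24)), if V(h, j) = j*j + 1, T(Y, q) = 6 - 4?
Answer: 2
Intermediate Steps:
T(Y, q) = 2
V(h, j) = 1 + j² (V(h, j) = j² + 1 = 1 + j²)
V(I(-4, 1), -1) + 35*((-8 + T(-2, -4))*(A + 24)) = (1 + (-1)²) + 35*((-8 + 2)*(-24 + 24)) = (1 + 1) + 35*(-6*0) = 2 + 35*0 = 2 + 0 = 2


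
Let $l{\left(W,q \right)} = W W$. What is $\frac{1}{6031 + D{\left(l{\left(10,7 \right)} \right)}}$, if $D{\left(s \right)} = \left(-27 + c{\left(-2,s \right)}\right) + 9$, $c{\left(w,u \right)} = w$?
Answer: $\frac{1}{6011} \approx 0.00016636$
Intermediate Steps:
$l{\left(W,q \right)} = W^{2}$
$D{\left(s \right)} = -20$ ($D{\left(s \right)} = \left(-27 - 2\right) + 9 = -29 + 9 = -20$)
$\frac{1}{6031 + D{\left(l{\left(10,7 \right)} \right)}} = \frac{1}{6031 - 20} = \frac{1}{6011}$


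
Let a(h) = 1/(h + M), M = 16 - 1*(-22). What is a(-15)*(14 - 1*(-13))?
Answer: 27/23 ≈ 1.1739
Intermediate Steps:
M = 38 (M = 16 + 22 = 38)
a(h) = 1/(38 + h) (a(h) = 1/(h + 38) = 1/(38 + h))
a(-15)*(14 - 1*(-13)) = (14 - 1*(-13))/(38 - 15) = (14 + 13)/23 = (1/23)*27 = 27/23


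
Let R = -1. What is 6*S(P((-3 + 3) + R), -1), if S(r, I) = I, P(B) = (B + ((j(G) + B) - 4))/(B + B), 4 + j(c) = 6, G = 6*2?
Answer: -6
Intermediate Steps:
G = 12
j(c) = 2 (j(c) = -4 + 6 = 2)
P(B) = (-2 + 2*B)/(2*B) (P(B) = (B + ((2 + B) - 4))/(B + B) = (B + (-2 + B))/((2*B)) = (-2 + 2*B)*(1/(2*B)) = (-2 + 2*B)/(2*B))
6*S(P((-3 + 3) + R), -1) = 6*(-1) = -6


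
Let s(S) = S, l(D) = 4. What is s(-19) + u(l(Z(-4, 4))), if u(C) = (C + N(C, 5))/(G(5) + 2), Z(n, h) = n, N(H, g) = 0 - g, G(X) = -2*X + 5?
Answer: -56/3 ≈ -18.667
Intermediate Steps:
G(X) = 5 - 2*X
N(H, g) = -g
u(C) = 5/3 - C/3 (u(C) = (C - 1*5)/((5 - 2*5) + 2) = (C - 5)/((5 - 10) + 2) = (-5 + C)/(-5 + 2) = (-5 + C)/(-3) = (-5 + C)*(-⅓) = 5/3 - C/3)
s(-19) + u(l(Z(-4, 4))) = -19 + (5/3 - ⅓*4) = -19 + (5/3 - 4/3) = -19 + ⅓ = -56/3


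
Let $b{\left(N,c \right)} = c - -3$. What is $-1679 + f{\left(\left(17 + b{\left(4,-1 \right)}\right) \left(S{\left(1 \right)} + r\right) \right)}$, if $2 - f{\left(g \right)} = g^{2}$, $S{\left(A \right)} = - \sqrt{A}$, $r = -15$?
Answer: $-94093$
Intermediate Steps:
$b{\left(N,c \right)} = 3 + c$ ($b{\left(N,c \right)} = c + 3 = 3 + c$)
$f{\left(g \right)} = 2 - g^{2}$
$-1679 + f{\left(\left(17 + b{\left(4,-1 \right)}\right) \left(S{\left(1 \right)} + r\right) \right)} = -1679 + \left(2 - \left(\left(17 + \left(3 - 1\right)\right) \left(- \sqrt{1} - 15\right)\right)^{2}\right) = -1679 + \left(2 - \left(\left(17 + 2\right) \left(\left(-1\right) 1 - 15\right)\right)^{2}\right) = -1679 + \left(2 - \left(19 \left(-1 - 15\right)\right)^{2}\right) = -1679 + \left(2 - \left(19 \left(-16\right)\right)^{2}\right) = -1679 + \left(2 - \left(-304\right)^{2}\right) = -1679 + \left(2 - 92416\right) = -1679 - 92414 = -94093$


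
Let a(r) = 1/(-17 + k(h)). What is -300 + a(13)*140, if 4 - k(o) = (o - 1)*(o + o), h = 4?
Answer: -11240/37 ≈ -303.78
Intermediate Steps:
k(o) = 4 - 2*o*(-1 + o) (k(o) = 4 - (o - 1)*(o + o) = 4 - (-1 + o)*2*o = 4 - 2*o*(-1 + o))
a(r) = -1/37 (a(r) = 1/(-17 + (4 - 2*4² + 2*4)) = 1/(-17 + (4 - 2*16 + 8)) = 1/(-17 + (4 - 32 + 8)) = 1/(-17 - 20) = 1/(-37) = -1/37)
-300 + a(13)*140 = -300 - 1/37*140 = -300 - 140/37 = -11240/37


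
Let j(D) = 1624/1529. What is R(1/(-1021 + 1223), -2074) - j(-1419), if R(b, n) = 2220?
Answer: 3392756/1529 ≈ 2218.9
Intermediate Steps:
j(D) = 1624/1529 (j(D) = 1624*(1/1529) = 1624/1529)
R(1/(-1021 + 1223), -2074) - j(-1419) = 2220 - 1*1624/1529 = 2220 - 1624/1529 = 3392756/1529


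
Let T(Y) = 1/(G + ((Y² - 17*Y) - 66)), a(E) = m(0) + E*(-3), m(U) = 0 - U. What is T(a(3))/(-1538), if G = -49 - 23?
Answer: -1/147648 ≈ -6.7729e-6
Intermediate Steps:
m(U) = -U
G = -72
a(E) = -3*E (a(E) = -1*0 + E*(-3) = 0 - 3*E = -3*E)
T(Y) = 1/(-138 + Y² - 17*Y) (T(Y) = 1/(-72 + ((Y² - 17*Y) - 66)) = 1/(-72 + (-66 + Y² - 17*Y)) = 1/(-138 + Y² - 17*Y))
T(a(3))/(-1538) = 1/(-138 + (-3*3)² - (-51)*3*(-1538)) = -1/1538/(-138 + (-9)² - 17*(-9)) = -1/1538/(-138 + 81 + 153) = -1/1538/96 = (1/96)*(-1/1538) = -1/147648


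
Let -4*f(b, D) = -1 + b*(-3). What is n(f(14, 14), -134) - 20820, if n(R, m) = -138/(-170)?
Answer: -1769631/85 ≈ -20819.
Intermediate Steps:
f(b, D) = ¼ + 3*b/4 (f(b, D) = -(-1 + b*(-3))/4 = -(-1 - 3*b)/4 = ¼ + 3*b/4)
n(R, m) = 69/85 (n(R, m) = -138*(-1/170) = 69/85)
n(f(14, 14), -134) - 20820 = 69/85 - 20820 = -1769631/85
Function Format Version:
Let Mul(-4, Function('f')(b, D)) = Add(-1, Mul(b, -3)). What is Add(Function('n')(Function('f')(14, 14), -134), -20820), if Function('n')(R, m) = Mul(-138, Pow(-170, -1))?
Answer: Rational(-1769631, 85) ≈ -20819.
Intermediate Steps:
Function('f')(b, D) = Add(Rational(1, 4), Mul(Rational(3, 4), b)) (Function('f')(b, D) = Mul(Rational(-1, 4), Add(-1, Mul(b, -3))) = Mul(Rational(-1, 4), Add(-1, Mul(-3, b))) = Add(Rational(1, 4), Mul(Rational(3, 4), b)))
Function('n')(R, m) = Rational(69, 85) (Function('n')(R, m) = Mul(-138, Rational(-1, 170)) = Rational(69, 85))
Add(Function('n')(Function('f')(14, 14), -134), -20820) = Add(Rational(69, 85), -20820) = Rational(-1769631, 85)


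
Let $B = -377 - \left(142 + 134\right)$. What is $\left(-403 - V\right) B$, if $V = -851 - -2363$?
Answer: $1250495$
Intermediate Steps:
$V = 1512$ ($V = -851 + 2363 = 1512$)
$B = -653$ ($B = -377 - 276 = -653$)
$\left(-403 - V\right) B = \left(-403 - 1512\right) \left(-653\right) = \left(-1915\right) \left(-653\right) = 1250495$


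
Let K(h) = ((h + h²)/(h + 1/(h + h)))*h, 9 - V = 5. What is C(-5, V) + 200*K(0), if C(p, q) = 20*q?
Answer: 80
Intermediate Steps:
V = 4 (V = 9 - 1*5 = 9 - 5 = 4)
K(h) = h*(h + h²)/(h + 1/(2*h)) (K(h) = ((h + h²)/(h + 1/(2*h)))*h = h*(h + h²)/(h + 1/(2*h)))
C(-5, V) + 200*K(0) = 20*4 + 200*(2*0³*(1 + 0)/(1 + 2*0²)) = 80 + 200*(2*0*1/(1 + 2*0)) = 80 + 200*(2*0*1/(1 + 0)) = 80 + 200*(2*0*1/1) = 80 + 200*(2*0*1*1) = 80 + 200*0 = 80 + 0 = 80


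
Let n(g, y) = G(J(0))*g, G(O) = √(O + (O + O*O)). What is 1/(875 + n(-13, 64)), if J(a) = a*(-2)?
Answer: 1/875 ≈ 0.0011429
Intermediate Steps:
J(a) = -2*a
G(O) = √(O² + 2*O) (G(O) = √(O + (O + O²)) = √(O² + 2*O))
n(g, y) = 0 (n(g, y) = √((-2*0)*(2 - 2*0))*g = √(0*(2 + 0))*g = √(0*2)*g = √0*g = 0*g = 0)
1/(875 + n(-13, 64)) = 1/(875 + 0) = 1/875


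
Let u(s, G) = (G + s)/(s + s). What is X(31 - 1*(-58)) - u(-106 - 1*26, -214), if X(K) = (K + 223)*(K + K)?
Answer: 7330579/132 ≈ 55535.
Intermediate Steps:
u(s, G) = (G + s)/(2*s) (u(s, G) = (G + s)/((2*s)) = (G + s)*(1/(2*s)) = (G + s)/(2*s))
X(K) = 2*K*(223 + K) (X(K) = (223 + K)*(2*K) = 2*K*(223 + K))
X(31 - 1*(-58)) - u(-106 - 1*26, -214) = 2*(31 - 1*(-58))*(223 + (31 - 1*(-58))) - (-214 + (-106 - 1*26))/(2*(-106 - 1*26)) = 2*(31 + 58)*(223 + (31 + 58)) - (-214 + (-106 - 26))/(2*(-106 - 26)) = 2*89*(223 + 89) - (-214 - 132)/(2*(-132)) = 2*89*312 - (-1)*(-346)/(2*132) = 55536 - 1*173/132 = 55536 - 173/132 = 7330579/132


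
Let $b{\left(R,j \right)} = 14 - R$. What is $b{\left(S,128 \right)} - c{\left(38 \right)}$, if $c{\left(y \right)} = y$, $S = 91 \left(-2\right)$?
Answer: $158$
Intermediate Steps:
$S = -182$
$b{\left(S,128 \right)} - c{\left(38 \right)} = \left(14 - -182\right) - 38 = \left(14 + 182\right) - 38 = 196 - 38 = 158$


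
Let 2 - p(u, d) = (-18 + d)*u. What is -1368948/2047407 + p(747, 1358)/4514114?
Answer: -124681768123/140033766703 ≈ -0.89037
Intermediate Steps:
p(u, d) = 2 - u*(-18 + d) (p(u, d) = 2 - (-18 + d)*u = 2 - u*(-18 + d))
-1368948/2047407 + p(747, 1358)/4514114 = -1368948/2047407 + (2 + 18*747 - 1*1358*747)/4514114 = -1368948*1/2047407 + (2 + 13446 - 1014426)*(1/4514114) = -456316/682469 - 1000978*1/4514114 = -456316/682469 - 45499/205187 = -124681768123/140033766703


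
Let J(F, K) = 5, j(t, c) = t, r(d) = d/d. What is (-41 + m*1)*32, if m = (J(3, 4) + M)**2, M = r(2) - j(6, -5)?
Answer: -1312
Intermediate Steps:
r(d) = 1
M = -5 (M = 1 - 1*6 = 1 - 6 = -5)
m = 0 (m = (5 - 5)**2 = 0**2 = 0)
(-41 + m*1)*32 = (-41 + 0*1)*32 = (-41 + 0)*32 = -41*32 = -1312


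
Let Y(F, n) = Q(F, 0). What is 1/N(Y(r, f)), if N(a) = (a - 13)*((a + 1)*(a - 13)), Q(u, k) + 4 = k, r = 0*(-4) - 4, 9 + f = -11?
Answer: -1/867 ≈ -0.0011534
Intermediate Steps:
f = -20 (f = -9 - 11 = -20)
r = -4 (r = 0 - 4 = -4)
Q(u, k) = -4 + k
Y(F, n) = -4 (Y(F, n) = -4 + 0 = -4)
N(a) = (-13 + a)²*(1 + a) (N(a) = (-13 + a)*((1 + a)*(-13 + a)) = (-13 + a)²*(1 + a))
1/N(Y(r, f)) = 1/((-13 - 4)²*(1 - 4)) = 1/((-17)²*(-3)) = 1/(289*(-3)) = 1/(-867) = -1/867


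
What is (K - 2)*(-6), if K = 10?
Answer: -48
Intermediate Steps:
(K - 2)*(-6) = (10 - 2)*(-6) = 8*(-6) = -48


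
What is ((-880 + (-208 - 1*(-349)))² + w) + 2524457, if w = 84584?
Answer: 3155162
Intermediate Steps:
((-880 + (-208 - 1*(-349)))² + w) + 2524457 = ((-880 + (-208 - 1*(-349)))² + 84584) + 2524457 = ((-880 + (-208 + 349))² + 84584) + 2524457 = ((-880 + 141)² + 84584) + 2524457 = ((-739)² + 84584) + 2524457 = (546121 + 84584) + 2524457 = 630705 + 2524457 = 3155162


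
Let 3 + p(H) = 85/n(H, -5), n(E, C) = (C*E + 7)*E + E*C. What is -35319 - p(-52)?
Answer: -481145099/13624 ≈ -35316.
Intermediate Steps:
n(E, C) = C*E + E*(7 + C*E) (n(E, C) = (7 + C*E)*E + C*E = E*(7 + C*E) + C*E = C*E + E*(7 + C*E))
p(H) = -3 + 85/(H*(2 - 5*H)) (p(H) = -3 + 85/((H*(7 - 5 - 5*H))) = -3 + 85/((H*(2 - 5*H))) = -3 + 85*(1/(H*(2 - 5*H))) = -3 + 85/(H*(2 - 5*H)))
-35319 - p(-52) = -35319 - (-85 - 15*(-52)**2 + 6*(-52))/((-52)*(-2 + 5*(-52))) = -35319 - (-1)*(-85 - 15*2704 - 312)/(52*(-2 - 260)) = -35319 - (-1)*(-85 - 40560 - 312)/(52*(-262)) = -35319 - (-1)*(-1)*(-40957)/(52*262) = -35319 - 1*(-40957/13624) = -35319 + 40957/13624 = -481145099/13624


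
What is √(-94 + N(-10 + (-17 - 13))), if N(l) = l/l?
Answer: I*√93 ≈ 9.6436*I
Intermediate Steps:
N(l) = 1
√(-94 + N(-10 + (-17 - 13))) = √(-94 + 1) = √(-93) = I*√93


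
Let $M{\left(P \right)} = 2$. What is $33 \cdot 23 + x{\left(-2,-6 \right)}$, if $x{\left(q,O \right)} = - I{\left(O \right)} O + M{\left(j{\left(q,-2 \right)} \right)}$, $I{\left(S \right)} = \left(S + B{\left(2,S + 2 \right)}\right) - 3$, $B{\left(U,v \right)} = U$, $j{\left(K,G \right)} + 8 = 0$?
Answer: $719$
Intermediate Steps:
$j{\left(K,G \right)} = -8$ ($j{\left(K,G \right)} = -8 + 0 = -8$)
$I{\left(S \right)} = -1 + S$ ($I{\left(S \right)} = \left(S + 2\right) - 3 = \left(2 + S\right) - 3 = -1 + S$)
$x{\left(q,O \right)} = 2 + O \left(1 - O\right)$ ($x{\left(q,O \right)} = - (-1 + O) O + 2 = \left(1 - O\right) O + 2 = O \left(1 - O\right) + 2 = 2 + O \left(1 - O\right)$)
$33 \cdot 23 + x{\left(-2,-6 \right)} = 33 \cdot 23 + \left(2 - - 6 \left(-1 - 6\right)\right) = 759 + \left(2 - \left(-6\right) \left(-7\right)\right) = 759 + \left(2 - 42\right) = 759 - 40 = 719$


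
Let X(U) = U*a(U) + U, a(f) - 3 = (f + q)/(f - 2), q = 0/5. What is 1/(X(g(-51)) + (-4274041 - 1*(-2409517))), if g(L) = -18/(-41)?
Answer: -656/1223126673 ≈ -5.3633e-7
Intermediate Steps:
q = 0 (q = 0*(⅕) = 0)
a(f) = 3 + f/(-2 + f) (a(f) = 3 + (f + 0)/(f - 2) = 3 + f/(-2 + f))
g(L) = 18/41 (g(L) = -18*(-1/41) = 18/41)
X(U) = U + 2*U*(-3 + 2*U)/(-2 + U) (X(U) = U*(2*(-3 + 2*U)/(-2 + U)) + U = 2*U*(-3 + 2*U)/(-2 + U) + U = U + 2*U*(-3 + 2*U)/(-2 + U))
1/(X(g(-51)) + (-4274041 - 1*(-2409517))) = 1/(18*(-8 + 5*(18/41))/(41*(-2 + 18/41)) + (-4274041 - 1*(-2409517))) = 1/(18*(-8 + 90/41)/(41*(-64/41)) + (-4274041 + 2409517)) = 1/((18/41)*(-41/64)*(-238/41) - 1864524) = 1/(1071/656 - 1864524) = 1/(-1223126673/656) = -656/1223126673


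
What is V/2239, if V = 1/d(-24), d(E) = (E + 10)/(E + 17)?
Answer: 1/4478 ≈ 0.00022331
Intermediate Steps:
d(E) = (10 + E)/(17 + E)
V = ½ (V = 1/((10 - 24)/(17 - 24)) = 1/(-14/(-7)) = 1/(-⅐*(-14)) = 1/2 = ½ ≈ 0.50000)
V/2239 = (½)/2239 = (½)*(1/2239) = 1/4478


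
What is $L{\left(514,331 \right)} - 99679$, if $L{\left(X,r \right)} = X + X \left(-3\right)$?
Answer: $-100707$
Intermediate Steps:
$L{\left(X,r \right)} = - 2 X$ ($L{\left(X,r \right)} = X - 3 X = - 2 X$)
$L{\left(514,331 \right)} - 99679 = \left(-2\right) 514 - 99679 = -1028 - 99679 = -100707$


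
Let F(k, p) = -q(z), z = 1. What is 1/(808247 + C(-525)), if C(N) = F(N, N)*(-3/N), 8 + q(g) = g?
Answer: 25/20206176 ≈ 1.2372e-6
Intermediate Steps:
q(g) = -8 + g
F(k, p) = 7 (F(k, p) = -(-8 + 1) = -1*(-7) = 7)
C(N) = -21/N (C(N) = 7*(-3/N) = -21/N)
1/(808247 + C(-525)) = 1/(808247 - 21/(-525)) = 1/(808247 - 21*(-1/525)) = 1/(808247 + 1/25) = 1/(20206176/25) = 25/20206176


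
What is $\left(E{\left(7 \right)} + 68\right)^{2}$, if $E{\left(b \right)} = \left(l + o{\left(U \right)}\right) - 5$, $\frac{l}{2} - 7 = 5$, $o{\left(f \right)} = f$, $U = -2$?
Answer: $7225$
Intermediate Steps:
$l = 24$ ($l = 14 + 2 \cdot 5 = 14 + 10 = 24$)
$E{\left(b \right)} = 17$ ($E{\left(b \right)} = \left(24 - 2\right) - 5 = 22 - 5 = 17$)
$\left(E{\left(7 \right)} + 68\right)^{2} = \left(17 + 68\right)^{2} = 85^{2} = 7225$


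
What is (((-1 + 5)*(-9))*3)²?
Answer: 11664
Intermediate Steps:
(((-1 + 5)*(-9))*3)² = ((4*(-9))*3)² = (-36*3)² = (-108)² = 11664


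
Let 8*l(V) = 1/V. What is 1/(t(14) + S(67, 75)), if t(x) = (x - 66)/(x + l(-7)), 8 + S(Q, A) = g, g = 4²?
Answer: 783/3352 ≈ 0.23359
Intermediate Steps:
l(V) = 1/(8*V)
g = 16
S(Q, A) = 8 (S(Q, A) = -8 + 16 = 8)
t(x) = (-66 + x)/(-1/56 + x) (t(x) = (x - 66)/(x + (⅛)/(-7)) = (-66 + x)/(x + (⅛)*(-⅐)) = (-66 + x)/(x - 1/56) = (-66 + x)/(-1/56 + x))
1/(t(14) + S(67, 75)) = 1/(56*(-66 + 14)/(-1 + 56*14) + 8) = 1/(56*(-52)/(-1 + 784) + 8) = 1/(56*(-52)/783 + 8) = 1/(56*(1/783)*(-52) + 8) = 1/(-2912/783 + 8) = 1/(3352/783) = 783/3352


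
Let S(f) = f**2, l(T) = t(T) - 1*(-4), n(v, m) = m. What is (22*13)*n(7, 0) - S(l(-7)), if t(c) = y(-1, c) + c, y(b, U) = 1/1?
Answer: -4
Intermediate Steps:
y(b, U) = 1
t(c) = 1 + c
l(T) = 5 + T (l(T) = (1 + T) - 1*(-4) = (1 + T) + 4 = 5 + T)
(22*13)*n(7, 0) - S(l(-7)) = (22*13)*0 - (5 - 7)**2 = 286*0 - 1*(-2)**2 = 0 - 1*4 = 0 - 4 = -4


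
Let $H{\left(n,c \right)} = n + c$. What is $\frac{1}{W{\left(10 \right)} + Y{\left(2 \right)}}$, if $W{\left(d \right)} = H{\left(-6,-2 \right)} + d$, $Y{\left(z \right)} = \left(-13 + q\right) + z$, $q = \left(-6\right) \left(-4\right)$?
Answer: $\frac{1}{15} \approx 0.066667$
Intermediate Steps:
$q = 24$
$H{\left(n,c \right)} = c + n$
$Y{\left(z \right)} = 11 + z$ ($Y{\left(z \right)} = \left(-13 + 24\right) + z = 11 + z$)
$W{\left(d \right)} = -8 + d$ ($W{\left(d \right)} = \left(-2 - 6\right) + d = -8 + d$)
$\frac{1}{W{\left(10 \right)} + Y{\left(2 \right)}} = \frac{1}{\left(-8 + 10\right) + \left(11 + 2\right)} = \frac{1}{2 + 13} = \frac{1}{15}$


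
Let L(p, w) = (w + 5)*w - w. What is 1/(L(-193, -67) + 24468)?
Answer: 1/28689 ≈ 3.4857e-5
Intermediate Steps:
L(p, w) = -w + w*(5 + w) (L(p, w) = (5 + w)*w - w = w*(5 + w) - w = -w + w*(5 + w))
1/(L(-193, -67) + 24468) = 1/(-67*(4 - 67) + 24468) = 1/(-67*(-63) + 24468) = 1/(4221 + 24468) = 1/28689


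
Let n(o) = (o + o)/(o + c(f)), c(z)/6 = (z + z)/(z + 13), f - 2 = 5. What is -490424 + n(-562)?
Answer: -1367786916/2789 ≈ -4.9042e+5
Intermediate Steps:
f = 7 (f = 2 + 5 = 7)
c(z) = 12*z/(13 + z) (c(z) = 6*((z + z)/(z + 13)) = 6*((2*z)/(13 + z)) = 6*(2*z/(13 + z)) = 12*z/(13 + z))
n(o) = 2*o/(21/5 + o) (n(o) = (o + o)/(o + 12*7/(13 + 7)) = (2*o)/(o + 12*7/20) = (2*o)/(o + 12*7*(1/20)) = (2*o)/(o + 21/5) = (2*o)/(21/5 + o) = 2*o/(21/5 + o))
-490424 + n(-562) = -490424 + 10*(-562)/(21 + 5*(-562)) = -490424 + 10*(-562)/(21 - 2810) = -490424 + 10*(-562)/(-2789) = -490424 + 10*(-562)*(-1/2789) = -490424 + 5620/2789 = -1367786916/2789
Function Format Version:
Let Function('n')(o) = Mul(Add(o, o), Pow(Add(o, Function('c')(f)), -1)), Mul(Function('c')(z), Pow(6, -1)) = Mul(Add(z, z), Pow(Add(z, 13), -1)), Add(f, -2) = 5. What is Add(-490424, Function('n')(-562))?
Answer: Rational(-1367786916, 2789) ≈ -4.9042e+5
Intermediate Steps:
f = 7 (f = Add(2, 5) = 7)
Function('c')(z) = Mul(12, z, Pow(Add(13, z), -1)) (Function('c')(z) = Mul(6, Mul(Add(z, z), Pow(Add(z, 13), -1))) = Mul(6, Mul(Mul(2, z), Pow(Add(13, z), -1))) = Mul(6, Mul(2, z, Pow(Add(13, z), -1))) = Mul(12, z, Pow(Add(13, z), -1)))
Function('n')(o) = Mul(2, o, Pow(Add(Rational(21, 5), o), -1)) (Function('n')(o) = Mul(Add(o, o), Pow(Add(o, Mul(12, 7, Pow(Add(13, 7), -1))), -1)) = Mul(Mul(2, o), Pow(Add(o, Mul(12, 7, Pow(20, -1))), -1)) = Mul(Mul(2, o), Pow(Add(o, Mul(12, 7, Rational(1, 20))), -1)) = Mul(Mul(2, o), Pow(Add(o, Rational(21, 5)), -1)) = Mul(Mul(2, o), Pow(Add(Rational(21, 5), o), -1)) = Mul(2, o, Pow(Add(Rational(21, 5), o), -1)))
Add(-490424, Function('n')(-562)) = Add(-490424, Mul(10, -562, Pow(Add(21, Mul(5, -562)), -1))) = Add(-490424, Mul(10, -562, Pow(Add(21, -2810), -1))) = Add(-490424, Mul(10, -562, Pow(-2789, -1))) = Add(-490424, Mul(10, -562, Rational(-1, 2789))) = Add(-490424, Rational(5620, 2789)) = Rational(-1367786916, 2789)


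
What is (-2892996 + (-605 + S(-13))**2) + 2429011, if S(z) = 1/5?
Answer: -2455049/25 ≈ -98202.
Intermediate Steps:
S(z) = 1/5
(-2892996 + (-605 + S(-13))**2) + 2429011 = (-2892996 + (-605 + 1/5)**2) + 2429011 = (-2892996 + (-3024/5)**2) + 2429011 = (-2892996 + 9144576/25) + 2429011 = -63180324/25 + 2429011 = -2455049/25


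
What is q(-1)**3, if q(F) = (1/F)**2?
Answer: 1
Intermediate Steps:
q(F) = F**(-2)
q(-1)**3 = ((-1)**(-2))**3 = 1**3 = 1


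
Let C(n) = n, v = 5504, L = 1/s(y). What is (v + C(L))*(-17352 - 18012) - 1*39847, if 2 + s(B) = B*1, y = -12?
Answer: -194680777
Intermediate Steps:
s(B) = -2 + B (s(B) = -2 + B*1 = -2 + B)
L = -1/14 (L = 1/(-2 - 12) = 1/(-14) = -1/14 ≈ -0.071429)
(v + C(L))*(-17352 - 18012) - 1*39847 = (5504 - 1/14)*(-17352 - 18012) - 1*39847 = (77055/14)*(-35364) - 39847 = -194640930 - 39847 = -194680777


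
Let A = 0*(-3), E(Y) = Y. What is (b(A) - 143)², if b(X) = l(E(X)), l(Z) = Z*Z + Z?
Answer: 20449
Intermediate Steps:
A = 0
l(Z) = Z + Z² (l(Z) = Z² + Z = Z + Z²)
b(X) = X*(1 + X)
(b(A) - 143)² = (0*(1 + 0) - 143)² = (0*1 - 143)² = (0 - 143)² = (-143)² = 20449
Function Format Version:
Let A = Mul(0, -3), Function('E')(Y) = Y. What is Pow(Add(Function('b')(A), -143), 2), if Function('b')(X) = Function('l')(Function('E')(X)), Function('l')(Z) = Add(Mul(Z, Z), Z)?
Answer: 20449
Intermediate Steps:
A = 0
Function('l')(Z) = Add(Z, Pow(Z, 2)) (Function('l')(Z) = Add(Pow(Z, 2), Z) = Add(Z, Pow(Z, 2)))
Function('b')(X) = Mul(X, Add(1, X))
Pow(Add(Function('b')(A), -143), 2) = Pow(Add(Mul(0, Add(1, 0)), -143), 2) = Pow(Add(Mul(0, 1), -143), 2) = Pow(Add(0, -143), 2) = Pow(-143, 2) = 20449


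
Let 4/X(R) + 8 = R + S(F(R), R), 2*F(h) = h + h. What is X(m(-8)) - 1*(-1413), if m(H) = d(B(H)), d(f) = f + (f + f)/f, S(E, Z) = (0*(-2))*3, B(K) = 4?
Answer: 1411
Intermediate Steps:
F(h) = h (F(h) = (h + h)/2 = (2*h)/2 = h)
S(E, Z) = 0 (S(E, Z) = 0*3 = 0)
d(f) = 2 + f (d(f) = f + (2*f)/f = f + 2 = 2 + f)
m(H) = 6 (m(H) = 2 + 4 = 6)
X(R) = 4/(-8 + R) (X(R) = 4/(-8 + (R + 0)) = 4/(-8 + R))
X(m(-8)) - 1*(-1413) = 4/(-8 + 6) - 1*(-1413) = 4/(-2) + 1413 = 4*(-1/2) + 1413 = -2 + 1413 = 1411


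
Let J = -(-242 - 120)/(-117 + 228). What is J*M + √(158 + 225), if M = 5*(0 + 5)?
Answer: 9050/111 + √383 ≈ 101.10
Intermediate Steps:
M = 25 (M = 5*5 = 25)
J = 362/111 (J = -(-362)/111 = -1*(-362/111) = 362/111 ≈ 3.2613)
J*M + √(158 + 225) = (362/111)*25 + √(158 + 225) = 9050/111 + √383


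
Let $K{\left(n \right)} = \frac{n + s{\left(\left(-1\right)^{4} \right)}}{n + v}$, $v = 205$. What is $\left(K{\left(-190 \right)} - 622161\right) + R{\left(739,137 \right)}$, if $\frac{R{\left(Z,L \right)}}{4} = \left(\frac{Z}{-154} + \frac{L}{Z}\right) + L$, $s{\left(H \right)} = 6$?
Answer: $- \frac{530600888927}{853545} \approx -6.2164 \cdot 10^{5}$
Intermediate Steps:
$K{\left(n \right)} = \frac{6 + n}{205 + n}$ ($K{\left(n \right)} = \frac{n + 6}{n + 205} = \frac{6 + n}{205 + n}$)
$R{\left(Z,L \right)} = 4 L - \frac{2 Z}{77} + \frac{4 L}{Z}$ ($R{\left(Z,L \right)} = 4 \left(\left(\frac{Z}{-154} + \frac{L}{Z}\right) + L\right) = 4 \left(\left(Z \left(- \frac{1}{154}\right) + \frac{L}{Z}\right) + L\right) = 4 \left(\left(- \frac{Z}{154} + \frac{L}{Z}\right) + L\right) = 4 \left(L - \frac{Z}{154} + \frac{L}{Z}\right) = 4 L - \frac{2 Z}{77} + \frac{4 L}{Z}$)
$\left(K{\left(-190 \right)} - 622161\right) + R{\left(739,137 \right)} = \left(\frac{6 - 190}{205 - 190} - 622161\right) + \left(4 \cdot 137 - \frac{1478}{77} + 4 \cdot 137 \cdot \frac{1}{739}\right) = \left(\frac{1}{15} \left(-184\right) - 622161\right) + \left(548 - \frac{1478}{77} + 4 \cdot 137 \cdot \frac{1}{739}\right) = \left(\frac{1}{15} \left(-184\right) - 622161\right) + \left(548 - \frac{1478}{77} + \frac{548}{739}\right) = \left(- \frac{184}{15} - 622161\right) + \frac{30132798}{56903} = - \frac{9332599}{15} + \frac{30132798}{56903} = - \frac{530600888927}{853545}$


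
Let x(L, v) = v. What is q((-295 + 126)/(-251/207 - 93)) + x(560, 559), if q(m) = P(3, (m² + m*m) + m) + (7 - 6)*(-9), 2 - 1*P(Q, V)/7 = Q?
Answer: 543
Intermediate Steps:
P(Q, V) = 14 - 7*Q
q(m) = -16 (q(m) = (14 - 7*3) + (7 - 6)*(-9) = (14 - 21) + 1*(-9) = -7 - 9 = -16)
q((-295 + 126)/(-251/207 - 93)) + x(560, 559) = -16 + 559 = 543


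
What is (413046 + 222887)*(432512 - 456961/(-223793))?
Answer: 61554253953168541/223793 ≈ 2.7505e+11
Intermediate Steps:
(413046 + 222887)*(432512 - 456961/(-223793)) = 635933*(432512 - 456961*(-1/223793)) = 635933*(432512 + 456961/223793) = 635933*(96793614977/223793) = 61554253953168541/223793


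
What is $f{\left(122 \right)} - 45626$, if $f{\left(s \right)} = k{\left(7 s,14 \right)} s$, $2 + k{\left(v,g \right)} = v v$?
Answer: $88930682$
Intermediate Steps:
$k{\left(v,g \right)} = -2 + v^{2}$ ($k{\left(v,g \right)} = -2 + v v = -2 + v^{2}$)
$f{\left(s \right)} = s \left(-2 + 49 s^{2}\right)$ ($f{\left(s \right)} = \left(-2 + \left(7 s\right)^{2}\right) s = \left(-2 + 49 s^{2}\right) s = s \left(-2 + 49 s^{2}\right)$)
$f{\left(122 \right)} - 45626 = 122 \left(-2 + 49 \cdot 122^{2}\right) - 45626 = 122 \left(-2 + 49 \cdot 14884\right) - 45626 = 122 \left(-2 + 729316\right) - 45626 = 122 \cdot 729314 - 45626 = 88976308 - 45626 = 88930682$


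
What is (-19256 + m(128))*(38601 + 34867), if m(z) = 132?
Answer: -1405002032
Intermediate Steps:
(-19256 + m(128))*(38601 + 34867) = (-19256 + 132)*(38601 + 34867) = -19124*73468 = -1405002032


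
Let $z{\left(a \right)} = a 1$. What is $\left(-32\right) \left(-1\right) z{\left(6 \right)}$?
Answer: $192$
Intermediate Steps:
$z{\left(a \right)} = a$
$\left(-32\right) \left(-1\right) z{\left(6 \right)} = \left(-32\right) \left(-1\right) 6 = 32 \cdot 6 = 192$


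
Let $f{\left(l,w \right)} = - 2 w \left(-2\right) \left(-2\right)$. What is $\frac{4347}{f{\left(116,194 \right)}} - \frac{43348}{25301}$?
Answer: $- \frac{177259543}{39267152} \approx -4.5142$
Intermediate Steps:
$f{\left(l,w \right)} = - 8 w$ ($f{\left(l,w \right)} = 4 w \left(-2\right) = - 8 w$)
$\frac{4347}{f{\left(116,194 \right)}} - \frac{43348}{25301} = \frac{4347}{\left(-8\right) 194} - \frac{43348}{25301} = \frac{4347}{-1552} - \frac{43348}{25301} = 4347 \left(- \frac{1}{1552}\right) - \frac{43348}{25301} = - \frac{4347}{1552} - \frac{43348}{25301} = - \frac{177259543}{39267152}$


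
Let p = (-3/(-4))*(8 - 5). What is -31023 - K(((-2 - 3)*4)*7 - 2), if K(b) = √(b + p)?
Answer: -31023 - I*√559/2 ≈ -31023.0 - 11.822*I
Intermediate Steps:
p = 9/4 (p = -3*(-¼)*3 = (¾)*3 = 9/4 ≈ 2.2500)
K(b) = √(9/4 + b) (K(b) = √(b + 9/4) = √(9/4 + b))
-31023 - K(((-2 - 3)*4)*7 - 2) = -31023 - √(9 + 4*(((-2 - 3)*4)*7 - 2))/2 = -31023 - √(9 + 4*(-5*4*7 - 2))/2 = -31023 - √(9 + 4*(-20*7 - 2))/2 = -31023 - √(9 + 4*(-140 - 2))/2 = -31023 - √(9 + 4*(-142))/2 = -31023 - √(9 - 568)/2 = -31023 - √(-559)/2 = -31023 - I*√559/2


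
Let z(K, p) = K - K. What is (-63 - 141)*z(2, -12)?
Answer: 0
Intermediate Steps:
z(K, p) = 0
(-63 - 141)*z(2, -12) = (-63 - 141)*0 = -204*0 = 0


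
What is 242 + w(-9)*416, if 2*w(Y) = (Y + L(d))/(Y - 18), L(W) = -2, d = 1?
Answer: 8822/27 ≈ 326.74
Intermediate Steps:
w(Y) = (-2 + Y)/(2*(-18 + Y)) (w(Y) = ((Y - 2)/(Y - 18))/2 = ((-2 + Y)/(-18 + Y))/2 = (-2 + Y)/(2*(-18 + Y)))
242 + w(-9)*416 = 242 + ((-2 - 9)/(2*(-18 - 9)))*416 = 242 + ((½)*(-11)/(-27))*416 = 242 + ((½)*(-1/27)*(-11))*416 = 242 + (11/54)*416 = 242 + 2288/27 = 8822/27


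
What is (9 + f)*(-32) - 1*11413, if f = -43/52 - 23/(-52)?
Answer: -151953/13 ≈ -11689.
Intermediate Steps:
f = -5/13 (f = -43*1/52 - 23*(-1/52) = -43/52 + 23/52 = -5/13 ≈ -0.38462)
(9 + f)*(-32) - 1*11413 = (9 - 5/13)*(-32) - 1*11413 = (112/13)*(-32) - 11413 = -3584/13 - 11413 = -151953/13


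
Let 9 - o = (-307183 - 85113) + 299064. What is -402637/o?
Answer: -402637/93241 ≈ -4.3182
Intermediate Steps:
o = 93241 (o = 9 - ((-307183 - 85113) + 299064) = 9 - (-392296 + 299064) = 9 - 1*(-93232) = 9 + 93232 = 93241)
-402637/o = -402637/93241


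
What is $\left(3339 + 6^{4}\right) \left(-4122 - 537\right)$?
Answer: $-21594465$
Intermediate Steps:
$\left(3339 + 6^{4}\right) \left(-4122 - 537\right) = \left(3339 + 1296\right) \left(-4659\right) = 4635 \left(-4659\right) = -21594465$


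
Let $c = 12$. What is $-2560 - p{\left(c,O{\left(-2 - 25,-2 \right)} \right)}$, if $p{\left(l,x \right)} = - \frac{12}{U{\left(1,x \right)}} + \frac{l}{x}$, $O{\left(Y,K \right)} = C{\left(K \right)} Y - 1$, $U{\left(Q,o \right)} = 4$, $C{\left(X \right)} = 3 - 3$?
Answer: $-2545$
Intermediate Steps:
$C{\left(X \right)} = 0$
$O{\left(Y,K \right)} = -1$ ($O{\left(Y,K \right)} = 0 Y - 1 = 0 - 1 = -1$)
$p{\left(l,x \right)} = -3 + \frac{l}{x}$ ($p{\left(l,x \right)} = - \frac{12}{4} + \frac{l}{x} = \left(-12\right) \frac{1}{4} + \frac{l}{x} = -3 + \frac{l}{x}$)
$-2560 - p{\left(c,O{\left(-2 - 25,-2 \right)} \right)} = -2560 - \left(-3 + \frac{12}{-1}\right) = -2560 - \left(-3 + 12 \left(-1\right)\right) = -2560 - \left(-3 - 12\right) = -2560 - -15 = -2560 + 15 = -2545$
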